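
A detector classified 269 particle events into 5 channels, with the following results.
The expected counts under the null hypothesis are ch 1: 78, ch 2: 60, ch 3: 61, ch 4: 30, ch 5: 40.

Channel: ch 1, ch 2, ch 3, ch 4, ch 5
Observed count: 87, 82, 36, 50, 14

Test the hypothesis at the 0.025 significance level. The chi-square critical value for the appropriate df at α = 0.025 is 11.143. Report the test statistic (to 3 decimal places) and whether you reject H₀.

ch 1: (87 − 78)²/78 = 81/78 = 1.0385
ch 2: (82 − 60)²/60 = 484/60 = 8.0667
ch 3: (36 − 61)²/61 = 625/61 = 10.2459
ch 4: (50 − 30)²/30 = 400/30 = 13.3333
ch 5: (14 − 40)²/40 = 676/40 = 16.9000
Sum = 49.584
df = 4. Since 49.584 > 11.143, we reject H₀.

49.584; reject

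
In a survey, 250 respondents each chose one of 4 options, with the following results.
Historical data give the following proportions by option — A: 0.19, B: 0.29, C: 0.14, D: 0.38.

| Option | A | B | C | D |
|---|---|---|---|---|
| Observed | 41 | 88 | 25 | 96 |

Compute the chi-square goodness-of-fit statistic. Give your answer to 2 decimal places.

Expected counts E_i = n·p_i: 250×0.19 = 47.5, 250×0.29 = 72.5, 250×0.14 = 35, 250×0.38 = 95.
A: (41 − 47.5)²/47.5 = 42.25/47.5 = 0.889
B: (88 − 72.5)²/72.5 = 240.25/72.5 = 3.314
C: (25 − 35)²/35 = 100/35 = 2.857
D: (96 − 95)²/95 = 1/95 = 0.011
Sum = 7.07

7.07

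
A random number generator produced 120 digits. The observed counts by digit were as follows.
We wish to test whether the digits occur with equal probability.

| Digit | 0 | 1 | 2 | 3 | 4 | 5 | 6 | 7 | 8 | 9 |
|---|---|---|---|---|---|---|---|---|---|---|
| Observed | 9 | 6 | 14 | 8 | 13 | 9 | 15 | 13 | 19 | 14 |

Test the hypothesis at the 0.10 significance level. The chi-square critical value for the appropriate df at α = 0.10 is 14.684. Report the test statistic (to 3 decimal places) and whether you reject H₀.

11.500; do not reject

Under H₀ each category has probability 1/10, so each expected count is 120/10 = 12.
0: (9 − 12)²/12 = 9/12 = 0.7500
1: (6 − 12)²/12 = 36/12 = 3.0000
2: (14 − 12)²/12 = 4/12 = 0.3333
3: (8 − 12)²/12 = 16/12 = 1.3333
4: (13 − 12)²/12 = 1/12 = 0.0833
5: (9 − 12)²/12 = 9/12 = 0.7500
6: (15 − 12)²/12 = 9/12 = 0.7500
7: (13 − 12)²/12 = 1/12 = 0.0833
8: (19 − 12)²/12 = 49/12 = 4.0833
9: (14 − 12)²/12 = 4/12 = 0.3333
Sum = 11.500
df = 9. Since 11.500 < 14.684, we do not reject H₀.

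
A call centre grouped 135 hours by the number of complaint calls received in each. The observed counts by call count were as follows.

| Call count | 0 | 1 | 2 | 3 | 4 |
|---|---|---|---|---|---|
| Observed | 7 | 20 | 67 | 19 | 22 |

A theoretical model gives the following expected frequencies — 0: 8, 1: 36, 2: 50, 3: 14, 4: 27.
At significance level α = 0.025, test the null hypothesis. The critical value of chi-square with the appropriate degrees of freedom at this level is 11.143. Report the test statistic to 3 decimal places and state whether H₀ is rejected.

0: (7 − 8)²/8 = 1/8 = 0.1250
1: (20 − 36)²/36 = 256/36 = 7.1111
2: (67 − 50)²/50 = 289/50 = 5.7800
3: (19 − 14)²/14 = 25/14 = 1.7857
4: (22 − 27)²/27 = 25/27 = 0.9259
Sum = 15.728
df = 4. Since 15.728 > 11.143, we reject H₀.

15.728; reject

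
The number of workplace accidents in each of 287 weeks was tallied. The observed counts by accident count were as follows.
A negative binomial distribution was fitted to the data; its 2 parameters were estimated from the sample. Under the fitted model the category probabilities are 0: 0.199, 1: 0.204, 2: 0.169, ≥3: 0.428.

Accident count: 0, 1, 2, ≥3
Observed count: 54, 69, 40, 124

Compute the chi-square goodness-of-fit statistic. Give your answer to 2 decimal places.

3.54

Expected counts E_i = n·p_i: 287×0.199 = 57.113, 287×0.204 = 58.548, 287×0.169 = 48.503, 287×0.428 = 122.836.
0: (54 − 57.113)²/57.113 = 9.690769/57.113 = 0.170
1: (69 − 58.548)²/58.548 = 109.244304/58.548 = 1.866
2: (40 − 48.503)²/48.503 = 72.301009/48.503 = 1.491
≥3: (124 − 122.836)²/122.836 = 1.354896/122.836 = 0.011
Sum = 3.54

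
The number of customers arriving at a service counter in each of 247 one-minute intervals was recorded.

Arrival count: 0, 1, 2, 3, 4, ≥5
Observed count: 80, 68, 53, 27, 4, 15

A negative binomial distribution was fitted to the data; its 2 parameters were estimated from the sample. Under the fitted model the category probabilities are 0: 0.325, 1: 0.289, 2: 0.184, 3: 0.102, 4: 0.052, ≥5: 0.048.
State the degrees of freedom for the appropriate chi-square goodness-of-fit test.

There are k = 6 categories and 2 parameters estimated from the data, so df = 6 − 1 − 2 = 3.

3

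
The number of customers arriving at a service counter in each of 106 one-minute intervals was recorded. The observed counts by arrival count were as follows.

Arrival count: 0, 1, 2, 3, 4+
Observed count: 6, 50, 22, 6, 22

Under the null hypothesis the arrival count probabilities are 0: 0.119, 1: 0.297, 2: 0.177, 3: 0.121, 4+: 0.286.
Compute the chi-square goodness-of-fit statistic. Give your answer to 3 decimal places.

20.833

Expected counts E_i = n·p_i: 106×0.119 = 12.614, 106×0.297 = 31.482, 106×0.177 = 18.762, 106×0.121 = 12.826, 106×0.286 = 30.316.
χ² = (6−12.614)²/12.614 + (50−31.482)²/31.482 + (22−18.762)²/18.762 + (6−12.826)²/12.826 + (22−30.316)²/30.316
   = 3.4680 + 10.8925 + 0.5588 + 3.6328 + 2.2812
Sum = 20.833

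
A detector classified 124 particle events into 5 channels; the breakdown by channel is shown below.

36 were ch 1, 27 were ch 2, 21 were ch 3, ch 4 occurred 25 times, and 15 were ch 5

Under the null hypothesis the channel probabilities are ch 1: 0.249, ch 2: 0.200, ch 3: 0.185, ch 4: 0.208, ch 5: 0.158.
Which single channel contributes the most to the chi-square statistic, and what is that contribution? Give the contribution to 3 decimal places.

Expected counts E_i = n·p_i: 124×0.249 = 30.876, 124×0.200 = 24.8, 124×0.185 = 22.94, 124×0.208 = 25.792, 124×0.158 = 19.592.
cat         O        E   (O−E)²/E
ch 1       36   30.876     0.8503
ch 2       27     24.8     0.1952
ch 3       21    22.94     0.1641
ch 4       25   25.792     0.0243
ch 5       15   19.592     1.0763
The largest term is for ch 5: 1.076.

ch 5, 1.076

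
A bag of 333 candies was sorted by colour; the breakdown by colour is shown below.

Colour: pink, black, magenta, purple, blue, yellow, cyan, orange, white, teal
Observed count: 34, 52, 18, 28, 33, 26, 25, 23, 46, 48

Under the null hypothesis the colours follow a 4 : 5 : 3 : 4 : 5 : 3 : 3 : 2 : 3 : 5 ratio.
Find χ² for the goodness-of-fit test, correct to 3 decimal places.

Ratio total = 37. Expected counts: 333×4/37 = 36, 333×5/37 = 45, 333×3/37 = 27, 333×4/37 = 36, 333×5/37 = 45, 333×3/37 = 27, 333×3/37 = 27, 333×2/37 = 18, 333×3/37 = 27, 333×5/37 = 45.
cat          O        E   (O−E)²/E
pink        34       36     0.1111
black       52       45     1.0889
magenta     18       27     3.0000
purple      28       36     1.7778
blue        33       45     3.2000
yellow      26       27     0.0370
cyan        25       27     0.1481
orange      23       18     1.3889
white       46       27    13.3704
teal        48       45     0.2000
Sum = 24.322

24.322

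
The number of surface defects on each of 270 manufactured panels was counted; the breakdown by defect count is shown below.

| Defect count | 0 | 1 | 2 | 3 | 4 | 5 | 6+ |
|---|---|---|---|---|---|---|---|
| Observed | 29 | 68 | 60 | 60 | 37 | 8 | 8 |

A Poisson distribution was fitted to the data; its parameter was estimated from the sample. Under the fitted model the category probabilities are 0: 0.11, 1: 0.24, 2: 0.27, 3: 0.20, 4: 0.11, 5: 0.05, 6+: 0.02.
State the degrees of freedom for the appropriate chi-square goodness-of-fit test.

5

There are k = 7 categories and 1 parameter estimated from the data, so df = 7 − 1 − 1 = 5.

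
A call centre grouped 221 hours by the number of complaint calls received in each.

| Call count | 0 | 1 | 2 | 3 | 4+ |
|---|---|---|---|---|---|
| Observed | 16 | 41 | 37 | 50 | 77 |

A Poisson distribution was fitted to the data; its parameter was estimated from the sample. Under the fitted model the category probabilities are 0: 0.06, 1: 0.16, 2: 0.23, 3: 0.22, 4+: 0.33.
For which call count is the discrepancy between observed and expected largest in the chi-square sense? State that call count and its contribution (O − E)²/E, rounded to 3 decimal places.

2, 3.763

Expected counts E_i = n·p_i: 221×0.06 = 13.26, 221×0.16 = 35.36, 221×0.23 = 50.83, 221×0.22 = 48.62, 221×0.33 = 72.93.
χ² = (16−13.26)²/13.26 + (41−35.36)²/35.36 + (37−50.83)²/50.83 + (50−48.62)²/48.62 + (77−72.93)²/72.93
   = 0.5662 + 0.8996 + 3.7629 + 0.0392 + 0.2271
The largest term is for 2: 3.763.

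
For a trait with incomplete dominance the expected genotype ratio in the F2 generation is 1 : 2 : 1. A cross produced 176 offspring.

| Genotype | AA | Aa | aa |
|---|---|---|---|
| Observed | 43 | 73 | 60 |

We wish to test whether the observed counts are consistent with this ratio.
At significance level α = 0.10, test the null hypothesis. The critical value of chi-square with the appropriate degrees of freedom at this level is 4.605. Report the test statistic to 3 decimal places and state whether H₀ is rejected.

8.398; reject

Ratio total = 4. Expected counts: 176×1/4 = 44, 176×2/4 = 88, 176×1/4 = 44.
cat         O        E   (O−E)²/E
AA         43       44     0.0227
Aa         73       88     2.5568
aa         60       44     5.8182
Sum = 8.398
df = 2. Since 8.398 > 4.605, we reject H₀.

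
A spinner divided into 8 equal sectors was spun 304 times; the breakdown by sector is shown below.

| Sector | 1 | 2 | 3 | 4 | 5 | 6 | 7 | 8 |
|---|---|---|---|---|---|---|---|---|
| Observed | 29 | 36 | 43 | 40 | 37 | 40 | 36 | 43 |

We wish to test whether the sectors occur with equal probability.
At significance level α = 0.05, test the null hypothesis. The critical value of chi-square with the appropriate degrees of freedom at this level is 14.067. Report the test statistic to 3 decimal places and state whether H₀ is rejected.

Under H₀ each category has probability 1/8, so each expected count is 304/8 = 38.
1: (29 − 38)²/38 = 81/38 = 2.1316
2: (36 − 38)²/38 = 4/38 = 0.1053
3: (43 − 38)²/38 = 25/38 = 0.6579
4: (40 − 38)²/38 = 4/38 = 0.1053
5: (37 − 38)²/38 = 1/38 = 0.0263
6: (40 − 38)²/38 = 4/38 = 0.1053
7: (36 − 38)²/38 = 4/38 = 0.1053
8: (43 − 38)²/38 = 25/38 = 0.6579
Sum = 3.895
df = 7. Since 3.895 < 14.067, we do not reject H₀.

3.895; do not reject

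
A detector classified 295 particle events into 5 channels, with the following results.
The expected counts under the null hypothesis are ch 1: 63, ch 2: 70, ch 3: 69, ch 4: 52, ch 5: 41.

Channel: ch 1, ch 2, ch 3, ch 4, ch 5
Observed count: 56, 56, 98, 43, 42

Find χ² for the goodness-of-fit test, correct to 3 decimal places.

17.348

χ² = (56−63)²/63 + (56−70)²/70 + (98−69)²/69 + (43−52)²/52 + (42−41)²/41
   = 0.7778 + 2.8000 + 12.1884 + 1.5577 + 0.0244
Sum = 17.348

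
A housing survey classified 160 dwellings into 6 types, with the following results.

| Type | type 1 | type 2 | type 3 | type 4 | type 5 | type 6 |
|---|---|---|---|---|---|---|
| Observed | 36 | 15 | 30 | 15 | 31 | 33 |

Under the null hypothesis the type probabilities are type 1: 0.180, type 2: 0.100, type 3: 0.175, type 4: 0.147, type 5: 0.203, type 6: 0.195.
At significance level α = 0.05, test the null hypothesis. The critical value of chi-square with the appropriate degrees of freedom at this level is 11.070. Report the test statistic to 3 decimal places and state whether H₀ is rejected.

Expected counts E_i = n·p_i: 160×0.180 = 28.8, 160×0.100 = 16, 160×0.175 = 28, 160×0.147 = 23.52, 160×0.203 = 32.48, 160×0.195 = 31.2.
type 1: (36 − 28.8)²/28.8 = 51.84/28.8 = 1.8000
type 2: (15 − 16)²/16 = 1/16 = 0.0625
type 3: (30 − 28)²/28 = 4/28 = 0.1429
type 4: (15 − 23.52)²/23.52 = 72.5904/23.52 = 3.0863
type 5: (31 − 32.48)²/32.48 = 2.1904/32.48 = 0.0674
type 6: (33 − 31.2)²/31.2 = 3.24/31.2 = 0.1038
Sum = 5.263
df = 5. Since 5.263 < 11.070, we do not reject H₀.

5.263; do not reject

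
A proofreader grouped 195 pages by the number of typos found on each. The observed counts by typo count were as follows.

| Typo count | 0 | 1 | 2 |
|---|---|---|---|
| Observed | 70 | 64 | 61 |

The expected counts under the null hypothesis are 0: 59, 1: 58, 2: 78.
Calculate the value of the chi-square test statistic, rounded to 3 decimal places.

6.377

0: (70 − 59)²/59 = 121/59 = 2.0508
1: (64 − 58)²/58 = 36/58 = 0.6207
2: (61 − 78)²/78 = 289/78 = 3.7051
Sum = 6.377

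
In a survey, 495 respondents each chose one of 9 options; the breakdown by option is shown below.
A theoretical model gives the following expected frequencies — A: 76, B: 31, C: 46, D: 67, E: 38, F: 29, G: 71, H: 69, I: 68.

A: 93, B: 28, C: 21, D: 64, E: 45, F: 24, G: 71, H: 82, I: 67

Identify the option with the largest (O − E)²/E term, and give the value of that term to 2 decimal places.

C, 13.59

cat         O        E   (O−E)²/E
A          93       76      3.803
B          28       31      0.290
C          21       46     13.587
D          64       67      0.134
E          45       38      1.289
F          24       29      0.862
G          71       71      0.000
H          82       69      2.449
I          67       68      0.015
The largest term is for C: 13.59.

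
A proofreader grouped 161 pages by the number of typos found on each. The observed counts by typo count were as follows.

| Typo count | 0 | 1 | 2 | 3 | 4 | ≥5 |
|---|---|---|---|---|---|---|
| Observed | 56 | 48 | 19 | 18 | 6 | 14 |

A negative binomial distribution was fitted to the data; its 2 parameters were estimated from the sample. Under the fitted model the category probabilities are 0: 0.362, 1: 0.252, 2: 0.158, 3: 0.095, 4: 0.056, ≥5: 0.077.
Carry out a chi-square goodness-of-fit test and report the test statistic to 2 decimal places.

4.77

Expected counts E_i = n·p_i: 161×0.362 = 58.282, 161×0.252 = 40.572, 161×0.158 = 25.438, 161×0.095 = 15.295, 161×0.056 = 9.016, 161×0.077 = 12.397.
cat         O        E   (O−E)²/E
0          56   58.282      0.089
1          48   40.572      1.360
2          19   25.438      1.629
3          18   15.295      0.478
4           6    9.016      1.009
≥5         14   12.397      0.207
Sum = 4.77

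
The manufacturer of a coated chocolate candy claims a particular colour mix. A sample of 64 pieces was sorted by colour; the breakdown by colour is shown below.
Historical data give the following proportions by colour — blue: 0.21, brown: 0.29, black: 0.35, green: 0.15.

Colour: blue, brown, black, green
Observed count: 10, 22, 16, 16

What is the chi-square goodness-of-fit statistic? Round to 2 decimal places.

7.61

Expected counts E_i = n·p_i: 64×0.21 = 13.44, 64×0.29 = 18.56, 64×0.35 = 22.4, 64×0.15 = 9.6.
blue: (10 − 13.44)²/13.44 = 11.8336/13.44 = 0.880
brown: (22 − 18.56)²/18.56 = 11.8336/18.56 = 0.638
black: (16 − 22.4)²/22.4 = 40.96/22.4 = 1.829
green: (16 − 9.6)²/9.6 = 40.96/9.6 = 4.267
Sum = 7.61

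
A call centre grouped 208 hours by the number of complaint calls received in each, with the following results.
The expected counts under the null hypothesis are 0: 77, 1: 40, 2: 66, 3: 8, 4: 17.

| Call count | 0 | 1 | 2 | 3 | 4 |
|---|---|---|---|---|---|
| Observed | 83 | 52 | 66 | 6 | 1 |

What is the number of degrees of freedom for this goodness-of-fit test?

There are k = 5 categories and no parameters were estimated from the data, so df = 5 − 1 = 4.

4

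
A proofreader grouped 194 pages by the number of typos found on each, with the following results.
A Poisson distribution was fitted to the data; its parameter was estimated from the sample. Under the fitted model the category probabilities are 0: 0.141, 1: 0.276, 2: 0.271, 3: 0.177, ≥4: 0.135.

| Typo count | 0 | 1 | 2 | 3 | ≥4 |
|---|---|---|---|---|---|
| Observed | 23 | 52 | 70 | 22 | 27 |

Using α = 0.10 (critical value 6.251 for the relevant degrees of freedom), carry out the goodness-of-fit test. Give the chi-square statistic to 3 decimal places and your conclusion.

Expected counts E_i = n·p_i: 194×0.141 = 27.354, 194×0.276 = 53.544, 194×0.271 = 52.574, 194×0.177 = 34.338, 194×0.135 = 26.19.
0: (23 − 27.354)²/27.354 = 18.957316/27.354 = 0.6930
1: (52 − 53.544)²/53.544 = 2.383936/53.544 = 0.0445
2: (70 − 52.574)²/52.574 = 303.665476/52.574 = 5.7760
3: (22 − 34.338)²/34.338 = 152.226244/34.338 = 4.4332
≥4: (27 − 26.19)²/26.19 = 0.6561/26.19 = 0.0251
Sum = 10.972
df = 3. Since 10.972 > 6.251, we reject H₀.

10.972; reject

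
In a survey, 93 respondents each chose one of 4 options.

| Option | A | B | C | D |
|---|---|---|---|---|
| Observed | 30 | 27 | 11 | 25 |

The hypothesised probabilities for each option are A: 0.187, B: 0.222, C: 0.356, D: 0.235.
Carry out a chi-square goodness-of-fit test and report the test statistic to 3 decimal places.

Expected counts E_i = n·p_i: 93×0.187 = 17.391, 93×0.222 = 20.646, 93×0.356 = 33.108, 93×0.235 = 21.855.
χ² = (30−17.391)²/17.391 + (27−20.646)²/20.646 + (11−33.108)²/33.108 + (25−21.855)²/21.855
   = 9.1419 + 1.9555 + 14.7627 + 0.4526
Sum = 26.313

26.313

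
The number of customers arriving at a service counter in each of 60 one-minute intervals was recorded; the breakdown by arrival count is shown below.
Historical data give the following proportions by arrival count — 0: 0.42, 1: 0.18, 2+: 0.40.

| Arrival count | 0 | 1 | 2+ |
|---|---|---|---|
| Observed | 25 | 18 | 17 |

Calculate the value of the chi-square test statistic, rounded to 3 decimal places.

Expected counts E_i = n·p_i: 60×0.42 = 25.2, 60×0.18 = 10.8, 60×0.40 = 24.
χ² = (25−25.2)²/25.2 + (18−10.8)²/10.8 + (17−24)²/24
   = 0.0016 + 4.8000 + 2.0417
Sum = 6.843

6.843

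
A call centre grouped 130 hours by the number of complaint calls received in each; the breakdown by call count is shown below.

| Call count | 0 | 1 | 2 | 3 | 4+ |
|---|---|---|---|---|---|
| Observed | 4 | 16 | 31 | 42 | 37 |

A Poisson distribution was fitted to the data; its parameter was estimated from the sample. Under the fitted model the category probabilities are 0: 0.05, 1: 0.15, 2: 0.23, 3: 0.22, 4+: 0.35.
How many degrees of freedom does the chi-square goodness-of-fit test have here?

There are k = 5 categories and 1 parameter estimated from the data, so df = 5 − 1 − 1 = 3.

3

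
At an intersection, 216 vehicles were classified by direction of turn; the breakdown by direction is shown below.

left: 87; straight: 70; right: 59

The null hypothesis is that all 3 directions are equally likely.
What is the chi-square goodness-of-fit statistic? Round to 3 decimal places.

5.528

Under H₀ each category has probability 1/3, so each expected count is 216/3 = 72.
cat           O        E   (O−E)²/E
left         87       72     3.1250
straight     70       72     0.0556
right        59       72     2.3472
Sum = 5.528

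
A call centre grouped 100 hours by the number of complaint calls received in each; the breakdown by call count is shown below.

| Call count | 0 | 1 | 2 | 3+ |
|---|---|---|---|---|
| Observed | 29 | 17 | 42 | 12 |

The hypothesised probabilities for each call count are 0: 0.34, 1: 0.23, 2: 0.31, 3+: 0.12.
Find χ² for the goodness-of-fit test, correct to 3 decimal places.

6.204

Expected counts E_i = n·p_i: 100×0.34 = 34, 100×0.23 = 23, 100×0.31 = 31, 100×0.12 = 12.
cat         O        E   (O−E)²/E
0          29       34     0.7353
1          17       23     1.5652
2          42       31     3.9032
3+         12       12     0.0000
Sum = 6.204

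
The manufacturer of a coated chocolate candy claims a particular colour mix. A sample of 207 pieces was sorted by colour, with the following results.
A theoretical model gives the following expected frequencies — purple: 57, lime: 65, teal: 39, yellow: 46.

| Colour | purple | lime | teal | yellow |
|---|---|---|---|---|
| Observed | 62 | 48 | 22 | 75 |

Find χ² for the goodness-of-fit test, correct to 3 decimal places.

purple: (62 − 57)²/57 = 25/57 = 0.4386
lime: (48 − 65)²/65 = 289/65 = 4.4462
teal: (22 − 39)²/39 = 289/39 = 7.4103
yellow: (75 − 46)²/46 = 841/46 = 18.2826
Sum = 30.578

30.578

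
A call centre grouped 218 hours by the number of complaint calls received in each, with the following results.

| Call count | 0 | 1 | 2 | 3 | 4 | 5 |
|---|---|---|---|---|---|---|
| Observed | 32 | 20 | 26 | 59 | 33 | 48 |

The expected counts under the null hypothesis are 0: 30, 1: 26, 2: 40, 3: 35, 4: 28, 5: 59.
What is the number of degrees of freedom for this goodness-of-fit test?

5

There are k = 6 categories and no parameters were estimated from the data, so df = 6 − 1 = 5.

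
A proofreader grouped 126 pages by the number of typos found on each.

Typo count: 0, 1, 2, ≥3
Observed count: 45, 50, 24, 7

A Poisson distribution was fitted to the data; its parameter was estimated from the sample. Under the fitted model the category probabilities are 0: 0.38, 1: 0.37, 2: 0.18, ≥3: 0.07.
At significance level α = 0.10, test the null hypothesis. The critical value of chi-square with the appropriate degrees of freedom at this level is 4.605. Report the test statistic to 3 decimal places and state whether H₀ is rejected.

0.871; do not reject

Expected counts E_i = n·p_i: 126×0.38 = 47.88, 126×0.37 = 46.62, 126×0.18 = 22.68, 126×0.07 = 8.82.
χ² = (45−47.88)²/47.88 + (50−46.62)²/46.62 + (24−22.68)²/22.68 + (7−8.82)²/8.82
   = 0.1732 + 0.2451 + 0.0768 + 0.3756
Sum = 0.871
df = 2. Since 0.871 < 4.605, we do not reject H₀.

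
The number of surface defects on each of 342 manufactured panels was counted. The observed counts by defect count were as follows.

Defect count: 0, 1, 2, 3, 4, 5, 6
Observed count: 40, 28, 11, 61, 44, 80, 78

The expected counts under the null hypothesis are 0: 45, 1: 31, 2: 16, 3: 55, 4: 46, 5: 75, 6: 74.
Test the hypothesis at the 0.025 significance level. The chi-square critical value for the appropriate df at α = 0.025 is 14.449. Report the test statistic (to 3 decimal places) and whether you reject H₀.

3.699; do not reject

0: (40 − 45)²/45 = 25/45 = 0.5556
1: (28 − 31)²/31 = 9/31 = 0.2903
2: (11 − 16)²/16 = 25/16 = 1.5625
3: (61 − 55)²/55 = 36/55 = 0.6545
4: (44 − 46)²/46 = 4/46 = 0.0870
5: (80 − 75)²/75 = 25/75 = 0.3333
6: (78 − 74)²/74 = 16/74 = 0.2162
Sum = 3.699
df = 6. Since 3.699 < 14.449, we do not reject H₀.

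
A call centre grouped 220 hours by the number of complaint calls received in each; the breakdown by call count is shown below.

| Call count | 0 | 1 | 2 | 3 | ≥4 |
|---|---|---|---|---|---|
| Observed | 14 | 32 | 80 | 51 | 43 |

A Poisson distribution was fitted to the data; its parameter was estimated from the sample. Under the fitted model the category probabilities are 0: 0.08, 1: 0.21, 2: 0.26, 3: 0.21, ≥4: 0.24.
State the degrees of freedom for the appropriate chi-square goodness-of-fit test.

There are k = 5 categories and 1 parameter estimated from the data, so df = 5 − 1 − 1 = 3.

3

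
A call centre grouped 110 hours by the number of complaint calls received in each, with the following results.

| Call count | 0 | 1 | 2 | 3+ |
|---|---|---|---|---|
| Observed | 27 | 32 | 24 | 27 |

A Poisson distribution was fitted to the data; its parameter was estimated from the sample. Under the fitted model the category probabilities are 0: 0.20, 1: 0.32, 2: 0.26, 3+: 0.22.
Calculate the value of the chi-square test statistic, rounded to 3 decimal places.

2.491

Expected counts E_i = n·p_i: 110×0.20 = 22, 110×0.32 = 35.2, 110×0.26 = 28.6, 110×0.22 = 24.2.
0: (27 − 22)²/22 = 25/22 = 1.1364
1: (32 − 35.2)²/35.2 = 10.24/35.2 = 0.2909
2: (24 − 28.6)²/28.6 = 21.16/28.6 = 0.7399
3+: (27 − 24.2)²/24.2 = 7.84/24.2 = 0.3240
Sum = 2.491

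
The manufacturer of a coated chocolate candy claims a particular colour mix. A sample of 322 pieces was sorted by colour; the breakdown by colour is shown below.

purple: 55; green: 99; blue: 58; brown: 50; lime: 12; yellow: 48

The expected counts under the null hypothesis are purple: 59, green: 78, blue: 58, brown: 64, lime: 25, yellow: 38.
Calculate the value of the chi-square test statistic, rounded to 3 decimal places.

cat         O        E   (O−E)²/E
purple     55       59     0.2712
green      99       78     5.6538
blue       58       58     0.0000
brown      50       64     3.0625
lime       12       25     6.7600
yellow     48       38     2.6316
Sum = 18.379

18.379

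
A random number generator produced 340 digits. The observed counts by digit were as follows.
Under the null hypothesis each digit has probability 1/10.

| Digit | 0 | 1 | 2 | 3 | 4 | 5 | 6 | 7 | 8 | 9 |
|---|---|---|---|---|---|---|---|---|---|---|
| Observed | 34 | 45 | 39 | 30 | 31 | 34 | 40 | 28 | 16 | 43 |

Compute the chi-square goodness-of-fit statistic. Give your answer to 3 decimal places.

Expected count for each of the 10 categories: 340/10 = 34.
χ² = (34−34)²/34 + (45−34)²/34 + (39−34)²/34 + (30−34)²/34 + (31−34)²/34 + (34−34)²/34 + (40−34)²/34 + (28−34)²/34 + (16−34)²/34 + (43−34)²/34
   = 0.0000 + 3.5588 + 0.7353 + 0.4706 + 0.2647 + 0.0000 + 1.0588 + 1.0588 + 9.5294 + 2.3824
Sum = 19.059

19.059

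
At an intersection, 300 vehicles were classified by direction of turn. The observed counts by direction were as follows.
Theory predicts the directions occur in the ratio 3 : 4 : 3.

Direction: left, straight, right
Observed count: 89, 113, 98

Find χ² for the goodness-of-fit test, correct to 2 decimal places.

Ratio total = 10. Expected counts: 300×3/10 = 90, 300×4/10 = 120, 300×3/10 = 90.
cat           O        E   (O−E)²/E
left         89       90      0.011
straight    113      120      0.408
right        98       90      0.711
Sum = 1.13

1.13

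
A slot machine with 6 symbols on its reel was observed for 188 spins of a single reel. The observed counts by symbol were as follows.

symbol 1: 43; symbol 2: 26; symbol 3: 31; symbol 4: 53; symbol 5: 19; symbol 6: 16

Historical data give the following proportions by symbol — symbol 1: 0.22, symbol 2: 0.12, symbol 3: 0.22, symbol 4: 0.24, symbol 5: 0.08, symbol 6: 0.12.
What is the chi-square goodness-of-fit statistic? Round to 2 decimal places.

Expected counts E_i = n·p_i: 188×0.22 = 41.36, 188×0.12 = 22.56, 188×0.22 = 41.36, 188×0.24 = 45.12, 188×0.08 = 15.04, 188×0.12 = 22.56.
cat           O        E   (O−E)²/E
symbol 1     43    41.36      0.065
symbol 2     26    22.56      0.525
symbol 3     31    41.36      2.595
symbol 4     53    45.12      1.376
symbol 5     19    15.04      1.043
symbol 6     16    22.56      1.908
Sum = 7.51

7.51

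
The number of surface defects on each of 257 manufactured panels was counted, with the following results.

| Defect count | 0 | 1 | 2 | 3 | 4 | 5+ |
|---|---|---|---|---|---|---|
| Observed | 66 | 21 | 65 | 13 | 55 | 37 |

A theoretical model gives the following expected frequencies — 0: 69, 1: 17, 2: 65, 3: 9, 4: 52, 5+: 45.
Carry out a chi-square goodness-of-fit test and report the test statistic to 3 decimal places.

4.445

0: (66 − 69)²/69 = 9/69 = 0.1304
1: (21 − 17)²/17 = 16/17 = 0.9412
2: (65 − 65)²/65 = 0/65 = 0.0000
3: (13 − 9)²/9 = 16/9 = 1.7778
4: (55 − 52)²/52 = 9/52 = 0.1731
5+: (37 − 45)²/45 = 64/45 = 1.4222
Sum = 4.445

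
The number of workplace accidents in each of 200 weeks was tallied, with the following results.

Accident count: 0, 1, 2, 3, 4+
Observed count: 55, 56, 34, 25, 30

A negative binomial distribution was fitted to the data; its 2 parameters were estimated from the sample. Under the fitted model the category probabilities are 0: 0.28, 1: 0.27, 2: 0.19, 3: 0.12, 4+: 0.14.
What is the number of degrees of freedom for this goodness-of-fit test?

There are k = 5 categories and 2 parameters estimated from the data, so df = 5 − 1 − 2 = 2.

2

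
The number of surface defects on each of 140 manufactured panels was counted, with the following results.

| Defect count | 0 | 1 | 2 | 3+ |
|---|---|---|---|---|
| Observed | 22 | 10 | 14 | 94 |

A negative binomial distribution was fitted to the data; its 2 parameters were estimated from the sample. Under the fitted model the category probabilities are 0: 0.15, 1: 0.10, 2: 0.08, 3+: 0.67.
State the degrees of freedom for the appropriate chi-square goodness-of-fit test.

There are k = 4 categories and 2 parameters estimated from the data, so df = 4 − 1 − 2 = 1.

1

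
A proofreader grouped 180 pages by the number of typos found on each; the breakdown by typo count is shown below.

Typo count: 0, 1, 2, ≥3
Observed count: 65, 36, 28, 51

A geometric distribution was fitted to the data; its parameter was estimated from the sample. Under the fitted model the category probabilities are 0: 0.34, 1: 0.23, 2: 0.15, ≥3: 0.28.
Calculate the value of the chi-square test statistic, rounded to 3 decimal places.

0.984

Expected counts E_i = n·p_i: 180×0.34 = 61.2, 180×0.23 = 41.4, 180×0.15 = 27, 180×0.28 = 50.4.
χ² = (65−61.2)²/61.2 + (36−41.4)²/41.4 + (28−27)²/27 + (51−50.4)²/50.4
   = 0.2359 + 0.7043 + 0.0370 + 0.0071
Sum = 0.984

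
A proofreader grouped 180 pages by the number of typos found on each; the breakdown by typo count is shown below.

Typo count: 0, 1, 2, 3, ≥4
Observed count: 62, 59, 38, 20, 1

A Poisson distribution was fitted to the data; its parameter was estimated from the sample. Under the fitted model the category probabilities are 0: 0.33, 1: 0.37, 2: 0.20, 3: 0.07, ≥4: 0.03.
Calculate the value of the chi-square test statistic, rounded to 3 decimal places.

9.023

Expected counts E_i = n·p_i: 180×0.33 = 59.4, 180×0.37 = 66.6, 180×0.20 = 36, 180×0.07 = 12.6, 180×0.03 = 5.4.
0: (62 − 59.4)²/59.4 = 6.76/59.4 = 0.1138
1: (59 − 66.6)²/66.6 = 57.76/66.6 = 0.8673
2: (38 − 36)²/36 = 4/36 = 0.1111
3: (20 − 12.6)²/12.6 = 54.76/12.6 = 4.3460
≥4: (1 − 5.4)²/5.4 = 19.36/5.4 = 3.5852
Sum = 9.023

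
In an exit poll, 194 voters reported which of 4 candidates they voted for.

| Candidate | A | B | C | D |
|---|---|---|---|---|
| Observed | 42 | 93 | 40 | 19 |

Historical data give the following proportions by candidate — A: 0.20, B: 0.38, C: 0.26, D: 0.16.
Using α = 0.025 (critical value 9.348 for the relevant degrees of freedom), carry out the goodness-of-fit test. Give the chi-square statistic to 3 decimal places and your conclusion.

12.137; reject

Expected counts E_i = n·p_i: 194×0.20 = 38.8, 194×0.38 = 73.72, 194×0.26 = 50.44, 194×0.16 = 31.04.
A: (42 − 38.8)²/38.8 = 10.24/38.8 = 0.2639
B: (93 − 73.72)²/73.72 = 371.7184/73.72 = 5.0423
C: (40 − 50.44)²/50.44 = 108.9936/50.44 = 2.1609
D: (19 − 31.04)²/31.04 = 144.9616/31.04 = 4.6702
Sum = 12.137
df = 3. Since 12.137 > 9.348, we reject H₀.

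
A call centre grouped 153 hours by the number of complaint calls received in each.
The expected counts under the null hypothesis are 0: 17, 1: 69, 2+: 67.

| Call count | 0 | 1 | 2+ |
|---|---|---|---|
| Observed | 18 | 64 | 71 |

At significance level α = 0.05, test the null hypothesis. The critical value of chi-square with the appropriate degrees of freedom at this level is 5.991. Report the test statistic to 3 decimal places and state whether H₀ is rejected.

0.660; do not reject

0: (18 − 17)²/17 = 1/17 = 0.0588
1: (64 − 69)²/69 = 25/69 = 0.3623
2+: (71 − 67)²/67 = 16/67 = 0.2388
Sum = 0.660
df = 2. Since 0.660 < 5.991, we do not reject H₀.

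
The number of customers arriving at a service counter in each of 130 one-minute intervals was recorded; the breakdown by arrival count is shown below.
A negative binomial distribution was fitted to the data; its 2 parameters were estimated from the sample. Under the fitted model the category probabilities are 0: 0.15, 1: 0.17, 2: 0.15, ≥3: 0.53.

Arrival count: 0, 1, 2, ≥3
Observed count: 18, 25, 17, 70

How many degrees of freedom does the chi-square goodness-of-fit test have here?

1

There are k = 4 categories and 2 parameters estimated from the data, so df = 4 − 1 − 2 = 1.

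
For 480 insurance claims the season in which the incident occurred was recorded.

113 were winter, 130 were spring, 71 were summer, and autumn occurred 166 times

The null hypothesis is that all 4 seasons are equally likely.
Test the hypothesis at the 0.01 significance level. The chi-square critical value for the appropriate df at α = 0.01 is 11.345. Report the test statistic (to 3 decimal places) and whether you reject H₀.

38.883; reject

Under H₀ each category has probability 1/4, so each expected count is 480/4 = 120.
χ² = (113−120)²/120 + (130−120)²/120 + (71−120)²/120 + (166−120)²/120
   = 0.4083 + 0.8333 + 20.0083 + 17.6333
Sum = 38.883
df = 3. Since 38.883 > 11.345, we reject H₀.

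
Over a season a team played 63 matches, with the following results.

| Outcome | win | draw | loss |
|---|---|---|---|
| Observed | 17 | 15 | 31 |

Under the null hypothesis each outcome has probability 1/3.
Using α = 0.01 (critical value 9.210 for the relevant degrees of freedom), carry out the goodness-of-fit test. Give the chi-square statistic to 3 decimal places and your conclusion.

7.238; do not reject

Under H₀ each category has probability 1/3, so each expected count is 63/3 = 21.
χ² = (17−21)²/21 + (15−21)²/21 + (31−21)²/21
   = 0.7619 + 1.7143 + 4.7619
Sum = 7.238
df = 2. Since 7.238 < 9.210, we do not reject H₀.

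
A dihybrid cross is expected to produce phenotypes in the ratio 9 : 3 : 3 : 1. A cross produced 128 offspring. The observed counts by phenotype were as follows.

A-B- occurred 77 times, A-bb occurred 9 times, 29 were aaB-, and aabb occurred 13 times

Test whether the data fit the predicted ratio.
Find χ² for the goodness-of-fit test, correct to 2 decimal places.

13.89

Ratio total = 16. Expected counts: 128×9/16 = 72, 128×3/16 = 24, 128×3/16 = 24, 128×1/16 = 8.
cat         O        E   (O−E)²/E
A-B-       77       72      0.347
A-bb        9       24      9.375
aaB-       29       24      1.042
aabb       13        8      3.125
Sum = 13.89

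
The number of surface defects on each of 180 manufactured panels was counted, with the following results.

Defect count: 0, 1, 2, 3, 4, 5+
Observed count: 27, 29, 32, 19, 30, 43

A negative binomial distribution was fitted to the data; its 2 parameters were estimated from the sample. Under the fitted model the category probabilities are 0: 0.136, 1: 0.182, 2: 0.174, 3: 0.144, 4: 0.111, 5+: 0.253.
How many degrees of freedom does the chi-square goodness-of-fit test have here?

There are k = 6 categories and 2 parameters estimated from the data, so df = 6 − 1 − 2 = 3.

3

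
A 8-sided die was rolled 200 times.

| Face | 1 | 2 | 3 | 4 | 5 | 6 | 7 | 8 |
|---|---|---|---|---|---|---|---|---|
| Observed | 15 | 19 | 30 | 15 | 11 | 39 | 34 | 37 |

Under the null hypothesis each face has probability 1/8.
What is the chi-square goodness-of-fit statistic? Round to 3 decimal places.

35.120

Expected count for each of the 8 categories: 200/8 = 25.
1: (15 − 25)²/25 = 100/25 = 4.0000
2: (19 − 25)²/25 = 36/25 = 1.4400
3: (30 − 25)²/25 = 25/25 = 1.0000
4: (15 − 25)²/25 = 100/25 = 4.0000
5: (11 − 25)²/25 = 196/25 = 7.8400
6: (39 − 25)²/25 = 196/25 = 7.8400
7: (34 − 25)²/25 = 81/25 = 3.2400
8: (37 − 25)²/25 = 144/25 = 5.7600
Sum = 35.120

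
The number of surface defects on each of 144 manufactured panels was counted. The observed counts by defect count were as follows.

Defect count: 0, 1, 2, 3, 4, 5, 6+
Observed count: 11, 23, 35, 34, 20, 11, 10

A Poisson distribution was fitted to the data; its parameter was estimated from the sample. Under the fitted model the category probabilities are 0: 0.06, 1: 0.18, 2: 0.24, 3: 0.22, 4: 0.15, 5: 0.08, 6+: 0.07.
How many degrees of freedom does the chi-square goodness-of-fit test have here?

5

There are k = 7 categories and 1 parameter estimated from the data, so df = 7 − 1 − 1 = 5.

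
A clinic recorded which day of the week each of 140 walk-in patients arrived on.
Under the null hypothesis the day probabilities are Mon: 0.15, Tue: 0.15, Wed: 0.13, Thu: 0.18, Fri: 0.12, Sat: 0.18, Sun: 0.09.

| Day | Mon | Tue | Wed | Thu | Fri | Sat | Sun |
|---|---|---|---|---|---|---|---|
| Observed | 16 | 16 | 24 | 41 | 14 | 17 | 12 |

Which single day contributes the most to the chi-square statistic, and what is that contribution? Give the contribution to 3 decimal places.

Thu, 9.906

Expected counts E_i = n·p_i: 140×0.15 = 21, 140×0.15 = 21, 140×0.13 = 18.2, 140×0.18 = 25.2, 140×0.12 = 16.8, 140×0.18 = 25.2, 140×0.09 = 12.6.
Mon: (16 − 21)²/21 = 25/21 = 1.1905
Tue: (16 − 21)²/21 = 25/21 = 1.1905
Wed: (24 − 18.2)²/18.2 = 33.64/18.2 = 1.8484
Thu: (41 − 25.2)²/25.2 = 249.64/25.2 = 9.9063
Fri: (14 − 16.8)²/16.8 = 7.84/16.8 = 0.4667
Sat: (17 − 25.2)²/25.2 = 67.24/25.2 = 2.6683
Sun: (12 − 12.6)²/12.6 = 0.36/12.6 = 0.0286
The largest term is for Thu: 9.906.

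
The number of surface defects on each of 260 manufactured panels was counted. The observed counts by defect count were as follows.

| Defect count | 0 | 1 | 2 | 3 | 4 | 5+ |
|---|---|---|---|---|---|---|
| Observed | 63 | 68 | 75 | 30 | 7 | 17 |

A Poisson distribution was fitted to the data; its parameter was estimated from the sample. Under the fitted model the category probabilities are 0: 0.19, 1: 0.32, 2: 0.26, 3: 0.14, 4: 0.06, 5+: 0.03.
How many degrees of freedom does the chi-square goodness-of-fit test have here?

There are k = 6 categories and 1 parameter estimated from the data, so df = 6 − 1 − 1 = 4.

4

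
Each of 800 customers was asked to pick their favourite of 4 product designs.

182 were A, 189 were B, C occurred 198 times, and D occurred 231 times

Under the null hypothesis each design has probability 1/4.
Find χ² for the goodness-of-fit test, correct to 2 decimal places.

Under H₀ each category has probability 1/4, so each expected count is 800/4 = 200.
A: (182 − 200)²/200 = 324/200 = 1.620
B: (189 − 200)²/200 = 121/200 = 0.605
C: (198 − 200)²/200 = 4/200 = 0.020
D: (231 − 200)²/200 = 961/200 = 4.805
Sum = 7.05

7.05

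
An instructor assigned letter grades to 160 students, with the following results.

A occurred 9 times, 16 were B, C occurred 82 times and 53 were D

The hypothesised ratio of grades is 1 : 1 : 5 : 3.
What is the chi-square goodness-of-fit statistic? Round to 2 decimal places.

Ratio total = 10. Expected counts: 160×1/10 = 16, 160×1/10 = 16, 160×5/10 = 80, 160×3/10 = 48.
A: (9 − 16)²/16 = 49/16 = 3.063
B: (16 − 16)²/16 = 0/16 = 0.000
C: (82 − 80)²/80 = 4/80 = 0.050
D: (53 − 48)²/48 = 25/48 = 0.521
Sum = 3.63

3.63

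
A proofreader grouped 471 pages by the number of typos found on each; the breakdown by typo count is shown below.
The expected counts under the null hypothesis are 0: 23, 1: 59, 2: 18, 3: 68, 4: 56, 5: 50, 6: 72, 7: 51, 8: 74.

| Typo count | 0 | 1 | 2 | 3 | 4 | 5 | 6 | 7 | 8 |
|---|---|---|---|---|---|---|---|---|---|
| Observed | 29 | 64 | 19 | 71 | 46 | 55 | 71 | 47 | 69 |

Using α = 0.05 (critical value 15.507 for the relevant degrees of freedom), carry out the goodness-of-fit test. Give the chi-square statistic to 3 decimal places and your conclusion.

5.128; do not reject

cat         O        E   (O−E)²/E
0          29       23     1.5652
1          64       59     0.4237
2          19       18     0.0556
3          71       68     0.1324
4          46       56     1.7857
5          55       50     0.5000
6          71       72     0.0139
7          47       51     0.3137
8          69       74     0.3378
Sum = 5.128
df = 8. Since 5.128 < 15.507, we do not reject H₀.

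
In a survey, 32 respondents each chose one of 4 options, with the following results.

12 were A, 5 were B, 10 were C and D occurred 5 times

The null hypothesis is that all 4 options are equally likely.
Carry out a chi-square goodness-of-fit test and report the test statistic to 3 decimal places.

Expected count for each of the 4 categories: 32/4 = 8.
cat         O        E   (O−E)²/E
A          12        8     2.0000
B           5        8     1.1250
C          10        8     0.5000
D           5        8     1.1250
Sum = 4.750

4.750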